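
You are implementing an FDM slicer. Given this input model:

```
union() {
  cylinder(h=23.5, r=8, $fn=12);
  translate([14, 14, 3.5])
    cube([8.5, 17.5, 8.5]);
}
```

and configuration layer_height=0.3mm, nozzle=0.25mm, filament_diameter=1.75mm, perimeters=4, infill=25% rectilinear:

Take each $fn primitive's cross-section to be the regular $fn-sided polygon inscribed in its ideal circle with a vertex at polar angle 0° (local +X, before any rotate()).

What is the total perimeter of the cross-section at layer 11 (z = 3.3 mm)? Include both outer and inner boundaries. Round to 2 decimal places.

At z = 3.3 mm: the r=8 cylinder contributes a regular 12-gon of circumradius 8 (perimeter = 2·12·8.000·sin(180°/12) = 49.69 mm); the cube at (14, 14) is not intersected at this z (z outside [3.5, 12]); Taking the union: only the r=8 cylinder is present, so the union is just that shape — boundary = 49.69 mm. Overall, the cross-section is a single solid region. Total boundary length (outer) = 49.69 mm.

49.69 mm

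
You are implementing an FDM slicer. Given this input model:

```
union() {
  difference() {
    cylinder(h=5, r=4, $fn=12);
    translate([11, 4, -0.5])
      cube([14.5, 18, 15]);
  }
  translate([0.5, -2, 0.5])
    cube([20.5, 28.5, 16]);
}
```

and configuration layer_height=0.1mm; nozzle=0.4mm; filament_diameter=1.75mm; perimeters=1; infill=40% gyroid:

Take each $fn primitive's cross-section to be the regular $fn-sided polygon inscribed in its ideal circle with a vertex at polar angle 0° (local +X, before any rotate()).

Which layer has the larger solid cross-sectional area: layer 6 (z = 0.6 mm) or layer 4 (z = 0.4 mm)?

layer 6 (z = 0.6 mm)

Layer 6 (z = 0.6): the r=4 cylinder contributes a regular 12-gon of circumradius 4 (area = (12/2)·4.000²·sin(360°/12) = 48.00 mm²); the 14.5×18 cube at (11, 4) contributes its full rectangle (area 261.00 mm²); Subtracting the remaining from the first: starting from the r=4 cylinder (48.00 mm²), the 14.5×18 cube at (11, 4) misses the remaining region (no effect) — area = 48.00 mm²; the cube at (0.5, -2) is present — its section is the full 20.5×28.5 rectangle (area 584.25 mm²); Combining (union): the regions partially overlap — summed areas 632.25 mm² minus the doubly-counted overlap 16.50 mm² gives 615.75 mm² — area = 615.75 mm². So its area = 615.75 mm². Layer 4 (z = 0.4): the r=4 cylinder contributes a regular 12-gon of circumradius 4 (area = (12/2)·4.000²·sin(360°/12) = 48.00 mm²); the cube at (11, 4) (footprint 14.5×18) is included at this height (area 261.00 mm²); After the difference (first − rest): starting from the r=4 cylinder (48.00 mm²), the 14.5×18 cube at (11, 4) misses the remaining region (no effect) — area = 48.00 mm²; the cube at (0.5, -2) is not intersected at this z (z outside [0.5, 16.5]); Combining (union): only the result so far is present, so the union is just that shape — area = 48.00 mm². So its area = 48.00 mm². Layer 6 is larger (615.75 vs 48.00 mm²).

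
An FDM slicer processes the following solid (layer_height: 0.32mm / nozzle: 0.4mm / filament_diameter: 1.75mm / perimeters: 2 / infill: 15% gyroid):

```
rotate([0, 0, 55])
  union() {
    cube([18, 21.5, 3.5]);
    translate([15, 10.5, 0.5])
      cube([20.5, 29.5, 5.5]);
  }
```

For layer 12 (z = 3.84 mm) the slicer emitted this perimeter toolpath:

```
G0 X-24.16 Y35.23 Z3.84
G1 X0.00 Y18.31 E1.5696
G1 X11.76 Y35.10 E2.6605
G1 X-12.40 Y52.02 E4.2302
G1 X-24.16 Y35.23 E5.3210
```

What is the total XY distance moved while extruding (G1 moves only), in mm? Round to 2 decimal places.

99.99 mm

Sum the Euclidean lengths of each G1 segment: total = 99.99 mm.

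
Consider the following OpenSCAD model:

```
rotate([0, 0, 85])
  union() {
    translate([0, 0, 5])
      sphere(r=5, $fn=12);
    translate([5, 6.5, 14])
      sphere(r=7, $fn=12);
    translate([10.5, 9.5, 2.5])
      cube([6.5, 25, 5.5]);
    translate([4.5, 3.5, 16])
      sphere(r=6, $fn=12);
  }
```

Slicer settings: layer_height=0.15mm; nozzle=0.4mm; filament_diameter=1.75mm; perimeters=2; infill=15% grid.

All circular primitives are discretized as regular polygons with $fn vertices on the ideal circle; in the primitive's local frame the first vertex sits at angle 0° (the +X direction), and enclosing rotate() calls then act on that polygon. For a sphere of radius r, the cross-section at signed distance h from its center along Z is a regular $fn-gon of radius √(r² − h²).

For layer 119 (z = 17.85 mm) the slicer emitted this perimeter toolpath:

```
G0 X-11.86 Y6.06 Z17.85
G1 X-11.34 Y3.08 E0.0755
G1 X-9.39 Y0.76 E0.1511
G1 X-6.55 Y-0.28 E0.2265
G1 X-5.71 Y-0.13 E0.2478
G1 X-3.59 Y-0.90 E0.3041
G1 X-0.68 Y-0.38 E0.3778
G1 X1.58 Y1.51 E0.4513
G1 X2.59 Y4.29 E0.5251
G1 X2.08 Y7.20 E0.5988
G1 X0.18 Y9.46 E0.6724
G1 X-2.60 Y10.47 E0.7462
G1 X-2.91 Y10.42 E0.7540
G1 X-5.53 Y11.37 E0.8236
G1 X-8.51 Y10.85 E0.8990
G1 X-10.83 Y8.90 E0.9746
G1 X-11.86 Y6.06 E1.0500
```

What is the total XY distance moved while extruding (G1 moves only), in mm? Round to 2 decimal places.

42.09 mm

Sum the Euclidean lengths of each G1 segment: total = 42.09 mm.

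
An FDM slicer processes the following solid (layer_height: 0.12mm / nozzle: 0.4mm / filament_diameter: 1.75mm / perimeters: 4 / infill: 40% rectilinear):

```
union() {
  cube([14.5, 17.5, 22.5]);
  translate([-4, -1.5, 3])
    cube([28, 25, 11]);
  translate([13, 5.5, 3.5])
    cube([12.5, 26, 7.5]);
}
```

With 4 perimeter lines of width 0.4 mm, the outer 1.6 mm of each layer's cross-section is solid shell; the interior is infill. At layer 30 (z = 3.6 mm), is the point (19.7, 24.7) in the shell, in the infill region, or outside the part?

At z = 3.6 mm: the cube is present — its section is the full 14.5×17.5 rectangle; the cube at (-4, -1.5) (footprint 28×25) is included at this height; the cube at (13, 5.5) (footprint 12.5×26) is included at this height; Taking the union: the regions partially overlap (shared area 451.75 mm²), so overlapping operands fuse into one piece — 1 connected region. Overall, the cross-section is a single solid region. The nearest boundary edge runs (25.50, 31.50)→(25.50, 5.50); distance from the point to it = 5.80 mm. The point is inside the cross-section and 5.80 mm from the nearest boundary — more than the 1.6 mm shell width (4 × 0.4), so it's in the infill interior.

infill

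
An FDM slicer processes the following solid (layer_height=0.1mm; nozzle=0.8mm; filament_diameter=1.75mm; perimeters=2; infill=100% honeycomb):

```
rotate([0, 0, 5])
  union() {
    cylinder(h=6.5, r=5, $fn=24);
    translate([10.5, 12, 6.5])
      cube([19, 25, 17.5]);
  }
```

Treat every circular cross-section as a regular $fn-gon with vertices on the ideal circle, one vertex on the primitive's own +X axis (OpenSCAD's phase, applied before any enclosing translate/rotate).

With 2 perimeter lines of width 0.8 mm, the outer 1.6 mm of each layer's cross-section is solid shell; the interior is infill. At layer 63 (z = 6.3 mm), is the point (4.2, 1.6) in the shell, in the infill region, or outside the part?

shell

At z = 6.3 mm: the cylinder: section is a regular 24-gon, circumradius r=5; the cube at (10.5, 12) is not intersected at this z (z outside [6.5, 24]); Merging all regions: only the r=5 cylinder is present, so the union is just that shape — 1 connected region; (whole slice rotated 5° about Z — lengths, areas and connectivity unchanged). Overall, the cross-section is a single solid region. Undo the 5° rotation: the query point maps to (4.323, 1.228) in the un-rotated model frame. The nearest boundary edge runs (4.83, 1.29)→(4.33, 2.50); distance from the point to it = 0.49 mm. The point is inside the cross-section, 0.49 mm from the nearest boundary — within the 1.6 mm shell band (2 × 0.8).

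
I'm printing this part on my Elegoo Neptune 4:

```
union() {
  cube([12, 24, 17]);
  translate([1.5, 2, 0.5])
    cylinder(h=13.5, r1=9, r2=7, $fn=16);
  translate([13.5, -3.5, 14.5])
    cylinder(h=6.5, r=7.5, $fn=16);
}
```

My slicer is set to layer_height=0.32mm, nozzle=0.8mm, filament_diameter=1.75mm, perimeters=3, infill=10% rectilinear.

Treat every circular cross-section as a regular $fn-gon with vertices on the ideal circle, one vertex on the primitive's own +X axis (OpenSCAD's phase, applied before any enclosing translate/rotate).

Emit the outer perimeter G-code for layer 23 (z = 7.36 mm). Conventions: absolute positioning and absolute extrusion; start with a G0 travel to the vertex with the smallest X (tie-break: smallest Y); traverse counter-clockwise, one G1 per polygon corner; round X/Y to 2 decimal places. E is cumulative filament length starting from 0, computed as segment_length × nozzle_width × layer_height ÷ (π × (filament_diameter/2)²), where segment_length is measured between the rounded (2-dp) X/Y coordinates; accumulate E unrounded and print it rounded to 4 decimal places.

G0 X-6.48 Y2.00 Z7.36
G1 X-5.88 Y-1.06 E0.3319
G1 X-4.15 Y-3.65 E0.6634
G1 X-1.56 Y-5.38 E0.9949
G1 X1.50 Y-5.98 E1.3268
G1 X4.56 Y-5.38 E1.6587
G1 X7.15 Y-3.65 E1.9902
G1 X8.88 Y-1.06 E2.3217
G1 X9.09 Y0.00 E2.4367
G1 X12.00 Y0.00 E2.7464
G1 X12.00 Y24.00 E5.3008
G1 X0.00 Y24.00 E6.5779
G1 X0.00 Y9.69 E8.1010
G1 X-1.56 Y9.38 E8.2703
G1 X-4.15 Y7.65 E8.6018
G1 X-5.88 Y5.06 E8.9333
G1 X-6.48 Y2.00 E9.2652

At z = 7.36 mm: the cube is present — its section is the full 12×24 rectangle; the cone at (1.5, 2): at t=0.508 of its height the radius interpolates to r₁+(r₂−r₁)t = 7.984, giving a regular 16-gon of that circumradius; the cylinder at (13.5, -3.5) is not intersected at this z (z outside [14.5, 21]); Taking the union: the regions partially overlap (shared area 79.11 mm²), so overlapping operands fuse into one piece — 1 connected region. The outline is a single polygon with 16 vertices. Extrusion per mm of travel: 0.8 × 0.32 / (π × 0.875²) = 0.106432. Accumulating E over each segment gives final E = 9.2652.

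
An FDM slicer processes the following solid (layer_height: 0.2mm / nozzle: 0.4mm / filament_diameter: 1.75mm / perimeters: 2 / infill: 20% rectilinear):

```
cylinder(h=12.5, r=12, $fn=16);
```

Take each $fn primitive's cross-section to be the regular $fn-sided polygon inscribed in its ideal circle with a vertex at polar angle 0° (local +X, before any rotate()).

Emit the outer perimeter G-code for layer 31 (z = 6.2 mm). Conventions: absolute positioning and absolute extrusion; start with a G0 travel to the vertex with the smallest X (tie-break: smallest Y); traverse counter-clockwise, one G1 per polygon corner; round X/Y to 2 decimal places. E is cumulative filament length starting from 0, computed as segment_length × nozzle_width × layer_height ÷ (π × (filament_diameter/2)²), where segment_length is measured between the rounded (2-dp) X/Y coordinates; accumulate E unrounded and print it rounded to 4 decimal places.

G0 X-12.00 Y0.00 Z6.20
G1 X-11.09 Y-4.59 E0.1556
G1 X-8.49 Y-8.49 E0.3115
G1 X-4.59 Y-11.09 E0.4674
G1 X0.00 Y-12.00 E0.6231
G1 X4.59 Y-11.09 E0.7787
G1 X8.49 Y-8.49 E0.9346
G1 X11.09 Y-4.59 E1.0905
G1 X12.00 Y0.00 E1.2461
G1 X11.09 Y4.59 E1.4018
G1 X8.49 Y8.49 E1.5577
G1 X4.59 Y11.09 E1.7136
G1 X0.00 Y12.00 E1.8692
G1 X-4.59 Y11.09 E2.0248
G1 X-8.49 Y8.49 E2.1807
G1 X-11.09 Y4.59 E2.3366
G1 X-12.00 Y0.00 E2.4923

At z = 6.2 mm: the r=12 cylinder gives a regular 16-gon of circumradius 12 (constant along its height). The outline is a single polygon with 16 vertices. Extrusion per mm of travel: 0.4 × 0.2 / (π × 0.875²) = 0.033260. Accumulating E over each segment gives final E = 2.4923.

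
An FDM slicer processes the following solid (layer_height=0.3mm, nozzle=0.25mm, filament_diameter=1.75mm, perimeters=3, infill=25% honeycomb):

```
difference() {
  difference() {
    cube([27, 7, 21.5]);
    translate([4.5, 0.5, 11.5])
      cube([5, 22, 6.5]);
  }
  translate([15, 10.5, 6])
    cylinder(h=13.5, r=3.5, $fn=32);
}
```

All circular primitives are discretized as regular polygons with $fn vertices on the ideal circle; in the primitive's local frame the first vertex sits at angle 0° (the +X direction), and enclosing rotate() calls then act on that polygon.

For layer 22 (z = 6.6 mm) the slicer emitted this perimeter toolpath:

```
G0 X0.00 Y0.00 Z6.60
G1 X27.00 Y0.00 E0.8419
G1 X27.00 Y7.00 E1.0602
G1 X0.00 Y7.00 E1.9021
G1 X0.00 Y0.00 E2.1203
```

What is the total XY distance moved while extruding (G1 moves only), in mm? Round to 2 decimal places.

Sum the Euclidean lengths of each G1 segment: total = 68.00 mm.

68.00 mm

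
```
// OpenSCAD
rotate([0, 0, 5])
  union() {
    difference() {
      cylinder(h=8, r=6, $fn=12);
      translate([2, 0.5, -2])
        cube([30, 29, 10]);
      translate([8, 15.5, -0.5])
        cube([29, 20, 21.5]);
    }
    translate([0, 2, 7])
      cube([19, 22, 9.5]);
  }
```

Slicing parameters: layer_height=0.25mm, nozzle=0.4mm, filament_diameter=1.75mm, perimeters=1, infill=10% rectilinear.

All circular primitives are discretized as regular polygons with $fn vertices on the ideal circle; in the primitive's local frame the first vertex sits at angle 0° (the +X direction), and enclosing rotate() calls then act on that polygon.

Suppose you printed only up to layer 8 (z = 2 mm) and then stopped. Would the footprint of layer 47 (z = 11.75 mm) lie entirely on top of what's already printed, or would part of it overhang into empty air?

part overhangs

Compare the two slices. At z = 2: the r=6 cylinder contributes a regular 12-gon of circumradius 6 (area = (12/2)·6.000²·sin(360°/12) = 108.00 mm²); the 30×29 cube at (2, 0.5) contributes its full rectangle (area 870.00 mm²); the 29×20 cube at (8, 15.5) contributes its full rectangle (area 580.00 mm²); After the difference (first − rest): starting from the r=6 cylinder (108.00 mm²), the 30×29 cube at (2, 0.5) partially overlaps it — only the 13.57 mm² overlap (of its 870.00 mm²) is removed, clipping the outline; the 29×20 cube at (8, 15.5) misses the remaining region (no effect) — area = 94.43 mm²; the cube at (0, 2) is not intersected at this z (z outside [7, 16.5]); Merging all regions: only that combined region is present, so the union is just that shape — area = 94.43 mm²; (whole slice rotated 5° about Z — lengths, areas and connectivity unchanged). At z = 11.75: the cylinder is not intersected at this z (z outside [0, 8]); the cube at (2, 0.5) does not reach this height (z outside [-2, 8]); the cube at (8, 15.5) is present — its section is the full 29×20 rectangle (area 580.00 mm²); Subtracting the remaining from the first: the first operand is absent here, so nothing remains; the cube at (0, 2) (footprint 19×22) is included at this height (area 418.00 mm²); Combining (union): only the 19×22 cube at (0, 2) is present, so the union is just that shape — area = 418.00 mm²; (whole slice rotated 5° about Z — lengths, areas and connectivity unchanged). Checking containment: at z = 11.75 the cross-section extends beyond the z = 2 cross-section by about 410.54 mm².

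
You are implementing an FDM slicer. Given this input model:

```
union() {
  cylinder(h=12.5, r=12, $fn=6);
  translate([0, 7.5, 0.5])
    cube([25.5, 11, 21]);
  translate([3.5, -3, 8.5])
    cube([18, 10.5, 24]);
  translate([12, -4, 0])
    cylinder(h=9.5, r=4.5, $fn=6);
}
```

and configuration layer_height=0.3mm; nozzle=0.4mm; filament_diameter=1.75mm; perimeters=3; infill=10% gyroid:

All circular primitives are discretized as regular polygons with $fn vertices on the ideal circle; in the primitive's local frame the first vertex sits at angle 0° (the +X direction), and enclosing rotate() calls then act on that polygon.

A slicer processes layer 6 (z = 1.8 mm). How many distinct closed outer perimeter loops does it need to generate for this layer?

1

At z = 1.8 mm: the r=12 cylinder gives a regular 6-gon of circumradius 12 (constant along its height); the 25.5×11 cube at (0, 7.5) contributes its full rectangle; the cube at (3.5, -3) is not intersected at this z (z outside [8.5, 32.5]); the cylinder at (12, -4): section is a regular 6-gon, circumradius r=4.5; Combining (union): the regions partially overlap (shared area 30.38 mm²), so overlapping operands fuse into one piece — 1 connected region. The result has 1 disconnected region.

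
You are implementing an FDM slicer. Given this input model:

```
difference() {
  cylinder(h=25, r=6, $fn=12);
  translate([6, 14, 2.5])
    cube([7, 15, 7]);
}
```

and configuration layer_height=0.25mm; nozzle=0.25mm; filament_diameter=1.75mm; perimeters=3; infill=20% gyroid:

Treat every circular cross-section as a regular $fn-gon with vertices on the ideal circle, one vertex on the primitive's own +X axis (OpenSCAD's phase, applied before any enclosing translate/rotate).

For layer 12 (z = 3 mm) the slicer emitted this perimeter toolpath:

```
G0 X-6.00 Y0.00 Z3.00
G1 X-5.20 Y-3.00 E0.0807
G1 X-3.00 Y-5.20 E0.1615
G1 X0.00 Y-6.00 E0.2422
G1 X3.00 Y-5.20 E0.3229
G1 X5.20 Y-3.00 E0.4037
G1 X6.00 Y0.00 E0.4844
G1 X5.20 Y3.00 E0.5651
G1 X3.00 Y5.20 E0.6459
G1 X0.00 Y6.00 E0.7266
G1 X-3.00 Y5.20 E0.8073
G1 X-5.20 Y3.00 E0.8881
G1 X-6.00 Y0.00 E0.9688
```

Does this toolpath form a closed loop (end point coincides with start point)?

yes

Start point (G0): (-6.00, 0.00). End point (last G1): the path returns to the start — closed.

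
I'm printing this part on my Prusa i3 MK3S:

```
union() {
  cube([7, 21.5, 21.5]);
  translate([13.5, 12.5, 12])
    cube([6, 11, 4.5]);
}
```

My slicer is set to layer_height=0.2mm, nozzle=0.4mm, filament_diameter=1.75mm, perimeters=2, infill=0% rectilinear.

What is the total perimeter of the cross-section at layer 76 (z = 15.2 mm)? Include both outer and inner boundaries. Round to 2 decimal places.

91.00 mm

At z = 15.2 mm: the cube (footprint 7×21.5) is included at this height (perimeter 57.00 mm); the 6×11 cube at (13.5, 12.5) contributes its full rectangle (perimeter 34.00 mm); Combining (union): the 2 present regions are separate (no shared area or edge), so areas and boundary lengths simply add and each stays a separate island — boundary = 91.00 mm. Overall, the cross-section has 2 separate islands. Total boundary length (outer) = 91.00 mm.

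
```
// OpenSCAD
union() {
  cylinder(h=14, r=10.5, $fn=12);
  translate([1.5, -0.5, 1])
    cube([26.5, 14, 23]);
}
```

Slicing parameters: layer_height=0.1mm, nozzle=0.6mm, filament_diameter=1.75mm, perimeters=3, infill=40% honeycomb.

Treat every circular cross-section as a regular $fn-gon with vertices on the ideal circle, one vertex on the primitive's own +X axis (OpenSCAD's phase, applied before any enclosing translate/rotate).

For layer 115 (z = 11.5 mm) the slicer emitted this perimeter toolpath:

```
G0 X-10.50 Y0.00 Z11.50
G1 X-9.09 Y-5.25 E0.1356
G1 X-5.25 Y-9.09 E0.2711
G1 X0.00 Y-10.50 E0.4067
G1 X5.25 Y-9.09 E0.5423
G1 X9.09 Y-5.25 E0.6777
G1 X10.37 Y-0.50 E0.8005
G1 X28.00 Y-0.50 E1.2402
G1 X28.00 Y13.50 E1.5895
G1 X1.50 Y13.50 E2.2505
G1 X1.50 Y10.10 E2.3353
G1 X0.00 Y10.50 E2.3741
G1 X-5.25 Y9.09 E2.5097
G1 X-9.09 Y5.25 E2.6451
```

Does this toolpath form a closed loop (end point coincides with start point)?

Start point (G0): (-10.50, 0.00). End point (last G1): the path does not return to the start — open.

no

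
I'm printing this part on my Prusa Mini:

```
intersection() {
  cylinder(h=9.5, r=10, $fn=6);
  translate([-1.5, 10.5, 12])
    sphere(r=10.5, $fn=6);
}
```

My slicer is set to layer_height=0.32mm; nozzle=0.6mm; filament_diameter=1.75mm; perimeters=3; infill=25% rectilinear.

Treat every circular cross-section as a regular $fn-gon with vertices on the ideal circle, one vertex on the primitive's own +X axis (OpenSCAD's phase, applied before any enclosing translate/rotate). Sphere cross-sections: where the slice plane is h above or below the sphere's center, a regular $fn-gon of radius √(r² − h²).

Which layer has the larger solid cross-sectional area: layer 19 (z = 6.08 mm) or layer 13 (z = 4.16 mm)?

Layer 19 (z = 6.08): the r=10 cylinder contributes a regular 6-gon of circumradius 10 (area = (6/2)·10.000²·sin(360°/6) = 259.81 mm²); the r=10.5 sphere at (-1.5, 10.5) slices to a regular 6-gon of circumradius 8.672 (√(r²−h²) with h=5.92 from center) (area = (6/2)·8.672²·sin(360°/6) = 195.38 mm²); Keeping only the common overlap: the r=10.5 sphere at (-1.5, 10.5) partially overlaps the r=10 cylinder; clipping to the common part keeps 59.89 mm² — area = 59.89 mm². So its area = 59.89 mm². Layer 13 (z = 4.16): the cylinder: section is a regular 6-gon, circumradius r=10 (area = (6/2)·10.000²·sin(360°/6) = 259.81 mm²); the r=10.5 sphere at (-1.5, 10.5) slices to a regular 6-gon of circumradius 6.985 (√(r²−h²) with h=7.84 from center) (area = (6/2)·6.985²·sin(360°/6) = 126.75 mm²); Taking the intersection: the r=10.5 sphere at (-1.5, 10.5) partially overlaps the r=10 cylinder; clipping to the common part keeps 37.09 mm² — area = 37.09 mm². So its area = 37.09 mm². Layer 19 is larger (59.89 vs 37.09 mm²).

layer 19 (z = 6.08 mm)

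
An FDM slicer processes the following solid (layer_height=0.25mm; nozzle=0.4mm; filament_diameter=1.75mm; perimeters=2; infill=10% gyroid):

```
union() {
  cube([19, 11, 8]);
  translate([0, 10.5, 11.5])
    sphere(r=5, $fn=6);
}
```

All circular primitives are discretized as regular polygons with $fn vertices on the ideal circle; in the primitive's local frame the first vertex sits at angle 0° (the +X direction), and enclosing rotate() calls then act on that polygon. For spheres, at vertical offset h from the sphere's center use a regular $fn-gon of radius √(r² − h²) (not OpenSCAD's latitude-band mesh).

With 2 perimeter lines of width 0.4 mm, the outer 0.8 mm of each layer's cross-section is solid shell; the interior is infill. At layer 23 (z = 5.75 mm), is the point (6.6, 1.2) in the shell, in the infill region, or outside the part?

At z = 5.75 mm: the 19×11 cube contributes its full rectangle; the sphere at (0, 10.5) does not reach this height (|z−center|=5.750 > r=5); Taking the union: only the 19×11 cube is present, so the union is just that shape — 1 connected region. Overall, the cross-section is a single solid region. The nearest boundary edge runs (0.00, 0.00)→(19.00, 0.00); distance from the point to it = 1.20 mm. The point is inside the cross-section and 1.20 mm from the nearest boundary — more than the 0.8 mm shell width (2 × 0.4), so it's in the infill interior.

infill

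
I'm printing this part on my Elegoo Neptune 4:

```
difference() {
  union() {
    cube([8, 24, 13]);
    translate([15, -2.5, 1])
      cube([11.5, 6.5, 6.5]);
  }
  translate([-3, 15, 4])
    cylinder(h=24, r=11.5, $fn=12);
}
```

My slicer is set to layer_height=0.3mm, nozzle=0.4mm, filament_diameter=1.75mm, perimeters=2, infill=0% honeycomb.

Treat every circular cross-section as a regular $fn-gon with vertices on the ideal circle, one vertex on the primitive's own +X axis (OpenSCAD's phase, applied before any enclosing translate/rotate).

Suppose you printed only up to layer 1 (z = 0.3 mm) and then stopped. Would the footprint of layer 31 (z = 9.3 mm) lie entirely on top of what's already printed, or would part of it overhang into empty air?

Compare the two slices. At z = 0.3: the 8×24 cube contributes its full rectangle (area 192.00 mm²); the cube at (15, -2.5) is absent (z outside [1, 7.5]); Taking the union: only the 8×24 cube is present, so the union is just that shape — area = 192.00 mm²; the cylinder at (-3, 15) is not intersected at this z (z outside [4, 28]); Taking the first minus the rest: none of the subtracted shapes is present at this height, so that combined region is unchanged — area = 192.00 mm². At z = 9.3: the cube (footprint 8×24) is included at this height (area 192.00 mm²); the cube at (15, -2.5) is not intersected at this z (z outside [1, 7.5]); Combining (union): only the 8×24 cube is present, so the union is just that shape — area = 192.00 mm²; the r=11.5 cylinder at (-3, 15) gives a regular 12-gon of circumradius 11.5 (constant along its height) (area = (12/2)·11.500²·sin(360°/12) = 396.75 mm²); Taking the first minus the rest: starting from the result so far (192.00 mm²), the r=11.5 cylinder at (-3, 15) partially overlaps it — only the 126.74 mm² overlap (of its 396.75 mm²) is removed, clipping the outline — area = 65.26 mm². Checking containment: the cross-section at z = 9.3 is a subset of the cross-section at z = 0.3.

entirely on top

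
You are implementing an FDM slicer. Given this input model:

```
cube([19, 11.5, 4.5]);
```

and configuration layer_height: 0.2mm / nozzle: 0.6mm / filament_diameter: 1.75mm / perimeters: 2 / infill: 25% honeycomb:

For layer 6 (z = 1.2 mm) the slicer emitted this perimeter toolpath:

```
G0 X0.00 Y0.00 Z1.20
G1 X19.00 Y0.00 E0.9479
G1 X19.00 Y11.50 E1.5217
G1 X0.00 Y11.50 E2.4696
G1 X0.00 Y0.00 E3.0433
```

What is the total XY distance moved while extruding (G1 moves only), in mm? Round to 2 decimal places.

61.00 mm

Sum the Euclidean lengths of each G1 segment: total = 61.00 mm.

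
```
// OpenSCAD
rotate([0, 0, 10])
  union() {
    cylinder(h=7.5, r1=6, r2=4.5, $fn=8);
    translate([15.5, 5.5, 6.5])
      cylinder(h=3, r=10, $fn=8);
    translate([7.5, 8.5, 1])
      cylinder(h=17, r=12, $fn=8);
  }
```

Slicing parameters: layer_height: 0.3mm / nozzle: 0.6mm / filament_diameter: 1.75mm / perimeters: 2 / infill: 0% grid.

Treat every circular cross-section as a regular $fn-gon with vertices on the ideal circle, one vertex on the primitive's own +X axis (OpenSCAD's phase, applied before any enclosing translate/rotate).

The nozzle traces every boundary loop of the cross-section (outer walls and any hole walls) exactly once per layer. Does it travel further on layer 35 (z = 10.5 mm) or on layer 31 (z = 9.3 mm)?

layer 31 (z = 9.3 mm)

Layer 35 (z = 10.5): the cone is absent (z outside [0, 7.5]); the cylinder at (15.5, 5.5) is not intersected at this z (z outside [6.5, 9.5]); the r=12 cylinder at (7.5, 8.5) gives a regular 8-gon of circumradius 12 (constant along its height) (perimeter = 2·8·12.000·sin(180°/8) = 73.48 mm); Combining (union): only the r=12 cylinder at (7.5, 8.5) is present, so the union is just that shape — boundary = 73.48 mm; (whole slice rotated 10° about Z — lengths, areas and connectivity unchanged). So its perimeter = 73.48 mm. Layer 31 (z = 9.3): the cone is absent (z outside [0, 7.5]); the r=10 cylinder at (15.5, 5.5) gives a regular 8-gon of circumradius 10 (constant along its height) (perimeter = 2·8·10.000·sin(180°/8) = 61.23 mm); the r=12 cylinder at (7.5, 8.5) gives a regular 8-gon of circumradius 12 (constant along its height) (perimeter = 2·8·12.000·sin(180°/8) = 73.48 mm); Taking the union: the regions partially overlap (shared area 166.82 mm²), so the edge portions inside another operand are dropped and the merged outline is re-measured after clipping — boundary = 85.96 mm; (whole slice rotated 10° about Z — lengths, areas and connectivity unchanged). So its perimeter = 85.96 mm. Layer 31 is larger (85.96 vs 73.48 mm).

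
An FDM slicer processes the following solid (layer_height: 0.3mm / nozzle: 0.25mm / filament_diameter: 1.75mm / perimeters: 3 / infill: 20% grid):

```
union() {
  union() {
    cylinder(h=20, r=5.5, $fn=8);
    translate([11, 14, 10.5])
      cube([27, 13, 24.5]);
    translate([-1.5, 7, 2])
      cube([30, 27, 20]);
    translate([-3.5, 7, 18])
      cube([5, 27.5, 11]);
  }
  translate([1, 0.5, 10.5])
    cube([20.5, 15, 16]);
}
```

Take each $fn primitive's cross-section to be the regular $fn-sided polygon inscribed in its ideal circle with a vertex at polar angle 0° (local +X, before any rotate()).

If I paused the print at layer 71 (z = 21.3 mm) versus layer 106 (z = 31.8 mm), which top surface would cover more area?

Layer 71 (z = 21.3): the cylinder does not reach this height (z outside [0, 20]); the cube at (11, 14) (footprint 27×13) is included at this height (area 351.00 mm²); the cube at (-1.5, 7) (footprint 30×27) is included at this height (area 810.00 mm²); the cube at (-3.5, 7) is present — its section is the full 5×27.5 rectangle (area 137.50 mm²); Combining (union): the regions partially overlap — summed areas 1298.50 mm² minus the doubly-counted overlap 308.50 mm² gives 990.00 mm² — area = 990.00 mm²; the cube at (1, 0.5) (footprint 20.5×15) is included at this height (area 307.50 mm²); Taking the union: the regions partially overlap — summed areas 1297.50 mm² minus the doubly-counted overlap 174.25 mm² gives 1123.25 mm² — area = 1123.25 mm². So its area = 1123.25 mm². Layer 106 (z = 31.8): the cylinder does not reach this height (z outside [0, 20]); the 27×13 cube at (11, 14) contributes its full rectangle (area 351.00 mm²); the cube at (-1.5, 7) does not reach this height (z outside [2, 22]); the cube at (-3.5, 7) is not intersected at this z (z outside [18, 29]); Combining (union): only the 27×13 cube at (11, 14) is present, so the union is just that shape — area = 351.00 mm²; the cube at (1, 0.5) is not intersected at this z (z outside [10.5, 26.5]); Combining (union): only that combined region is present, so the union is just that shape — area = 351.00 mm². So its area = 351.00 mm². Layer 71 is larger (1123.25 vs 351.00 mm²).

layer 71 (z = 21.3 mm)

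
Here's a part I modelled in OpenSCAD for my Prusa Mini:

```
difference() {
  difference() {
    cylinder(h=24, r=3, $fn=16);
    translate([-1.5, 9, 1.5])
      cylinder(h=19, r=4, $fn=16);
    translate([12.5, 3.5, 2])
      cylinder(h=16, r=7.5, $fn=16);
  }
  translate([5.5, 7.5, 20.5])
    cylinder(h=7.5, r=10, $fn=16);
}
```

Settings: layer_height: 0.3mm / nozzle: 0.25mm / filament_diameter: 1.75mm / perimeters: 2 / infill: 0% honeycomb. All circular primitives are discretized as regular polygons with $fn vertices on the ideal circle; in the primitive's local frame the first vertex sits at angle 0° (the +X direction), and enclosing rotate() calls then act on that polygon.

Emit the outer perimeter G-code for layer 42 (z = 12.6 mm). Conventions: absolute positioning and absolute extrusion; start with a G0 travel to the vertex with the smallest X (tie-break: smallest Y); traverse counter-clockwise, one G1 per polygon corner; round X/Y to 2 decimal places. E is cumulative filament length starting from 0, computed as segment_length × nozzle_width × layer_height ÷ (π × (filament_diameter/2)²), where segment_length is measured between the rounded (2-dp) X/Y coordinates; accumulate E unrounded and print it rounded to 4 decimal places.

G0 X-3.00 Y0.00 Z12.60
G1 X-2.77 Y-1.15 E0.0366
G1 X-2.12 Y-2.12 E0.0730
G1 X-1.15 Y-2.77 E0.1094
G1 X0.00 Y-3.00 E0.1460
G1 X1.15 Y-2.77 E0.1825
G1 X2.12 Y-2.12 E0.2189
G1 X2.77 Y-1.15 E0.2553
G1 X3.00 Y0.00 E0.2919
G1 X2.77 Y1.15 E0.3285
G1 X2.12 Y2.12 E0.3649
G1 X1.15 Y2.77 E0.4013
G1 X0.00 Y3.00 E0.4379
G1 X-1.15 Y2.77 E0.4744
G1 X-2.12 Y2.12 E0.5108
G1 X-2.77 Y1.15 E0.5473
G1 X-3.00 Y0.00 E0.5838

At z = 12.6 mm: the r=3 cylinder contributes a regular 16-gon of circumradius 3; the r=4 cylinder at (-1.5, 9) contributes a regular 16-gon of circumradius 4; the cylinder at (12.5, 3.5): section is a regular 16-gon, circumradius r=7.5; After the difference (first − rest): starting from the r=3 cylinder, the r=4 cylinder at (-1.5, 9) misses the remaining region (no effect); the r=7.5 cylinder at (12.5, 3.5) misses the remaining region (no effect) — 1 connected region; the cylinder at (5.5, 7.5) is absent (z outside [20.5, 28]); After the difference (first − rest): none of the subtracted shapes is present at this height, so that combined region is unchanged — 1 connected region. The outline is a single polygon with 16 vertices. Extrusion per mm of travel: 0.25 × 0.3 / (π × 0.875²) = 0.031181. Accumulating E over each segment gives final E = 0.5838.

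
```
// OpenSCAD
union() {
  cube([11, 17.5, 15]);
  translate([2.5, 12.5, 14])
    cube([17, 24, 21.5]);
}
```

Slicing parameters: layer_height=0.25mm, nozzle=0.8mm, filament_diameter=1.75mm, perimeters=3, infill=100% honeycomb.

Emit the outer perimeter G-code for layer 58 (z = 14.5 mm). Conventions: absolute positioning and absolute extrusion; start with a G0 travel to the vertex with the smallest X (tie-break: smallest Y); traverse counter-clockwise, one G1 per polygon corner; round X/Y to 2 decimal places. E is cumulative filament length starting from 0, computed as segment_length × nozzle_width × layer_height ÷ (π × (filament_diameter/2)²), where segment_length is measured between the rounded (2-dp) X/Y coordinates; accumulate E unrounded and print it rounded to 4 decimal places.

G0 X0.00 Y0.00 Z14.50
G1 X11.00 Y0.00 E0.9147
G1 X11.00 Y12.50 E1.9540
G1 X19.50 Y12.50 E2.6608
G1 X19.50 Y36.50 E4.6564
G1 X2.50 Y36.50 E6.0700
G1 X2.50 Y17.50 E7.6498
G1 X0.00 Y17.50 E7.8577
G1 X0.00 Y0.00 E9.3128

At z = 14.5 mm: the cube is present — its section is the full 11×17.5 rectangle; the 17×24 cube at (2.5, 12.5) contributes its full rectangle; Merging all regions: the regions partially overlap (shared area 42.50 mm²), so overlapping operands fuse into one piece — 1 connected region. The outline is a single polygon with 8 vertices. Extrusion per mm of travel: 0.8 × 0.25 / (π × 0.875²) = 0.083150. Accumulating E over each segment gives final E = 9.3128.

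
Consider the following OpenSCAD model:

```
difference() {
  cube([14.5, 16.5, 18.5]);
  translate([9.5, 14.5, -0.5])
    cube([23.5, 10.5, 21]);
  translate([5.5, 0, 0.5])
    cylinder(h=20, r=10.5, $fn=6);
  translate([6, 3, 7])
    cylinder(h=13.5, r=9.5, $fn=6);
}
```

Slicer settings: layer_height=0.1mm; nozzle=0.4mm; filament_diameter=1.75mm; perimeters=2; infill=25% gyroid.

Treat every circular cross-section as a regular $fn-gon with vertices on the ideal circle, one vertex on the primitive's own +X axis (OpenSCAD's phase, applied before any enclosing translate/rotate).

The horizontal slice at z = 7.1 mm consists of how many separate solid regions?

At z = 7.1 mm: the cube (footprint 14.5×16.5) is included at this height; the 23.5×10.5 cube at (9.5, 14.5) contributes its full rectangle; the cylinder at (5.5, 0): section is a regular 6-gon, circumradius r=10.5; the cylinder at (6, 3): section is a regular 6-gon, circumradius r=9.5; Taking the first minus the rest: starting from the 14.5×16.5 cube, the 23.5×10.5 cube at (9.5, 14.5) partially overlaps it — only the 10.00 mm² overlap (of its 246.75 mm²) is removed, clipping the outline; the r=10.5 cylinder at (5.5, 0) partially overlaps it — only the 119.62 mm² overlap (of its 286.44 mm²) is removed, clipping the outline; the r=9.5 cylinder at (6, 3) partially overlaps it — only the 29.64 mm² overlap (of its 234.48 mm²) is removed, clipping the outline — 1 connected region. The result has 1 disconnected region.

1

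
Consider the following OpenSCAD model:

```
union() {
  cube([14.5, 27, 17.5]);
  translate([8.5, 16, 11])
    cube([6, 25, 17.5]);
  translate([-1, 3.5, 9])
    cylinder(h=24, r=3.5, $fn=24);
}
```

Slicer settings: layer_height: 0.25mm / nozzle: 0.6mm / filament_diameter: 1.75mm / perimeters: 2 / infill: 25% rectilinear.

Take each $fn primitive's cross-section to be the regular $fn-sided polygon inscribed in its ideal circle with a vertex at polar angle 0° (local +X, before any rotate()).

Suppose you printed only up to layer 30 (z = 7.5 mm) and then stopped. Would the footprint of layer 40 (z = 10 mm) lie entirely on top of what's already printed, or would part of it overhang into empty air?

part overhangs

Compare the two slices. At z = 7.5: the cube (footprint 14.5×27) is included at this height (area 391.50 mm²); the cube at (8.5, 16) does not reach this height (z outside [11, 28.5]); the cylinder at (-1, 3.5) is absent (z outside [9, 33]); Merging all regions: only the 14.5×27 cube is present, so the union is just that shape — area = 391.50 mm². At z = 10: the cube is present — its section is the full 14.5×27 rectangle (area 391.50 mm²); the cube at (8.5, 16) does not reach this height (z outside [11, 28.5]); the cylinder at (-1, 3.5): section is a regular 24-gon, circumradius r=3.5 (area = (24/2)·3.500²·sin(360°/24) = 38.05 mm²); Merging all regions: the regions partially overlap — summed areas 429.55 mm² minus the doubly-counted overlap 12.16 mm² gives 417.39 mm² — area = 417.39 mm². Checking containment: at z = 10 the cross-section extends beyond the z = 7.5 cross-section by about 25.89 mm².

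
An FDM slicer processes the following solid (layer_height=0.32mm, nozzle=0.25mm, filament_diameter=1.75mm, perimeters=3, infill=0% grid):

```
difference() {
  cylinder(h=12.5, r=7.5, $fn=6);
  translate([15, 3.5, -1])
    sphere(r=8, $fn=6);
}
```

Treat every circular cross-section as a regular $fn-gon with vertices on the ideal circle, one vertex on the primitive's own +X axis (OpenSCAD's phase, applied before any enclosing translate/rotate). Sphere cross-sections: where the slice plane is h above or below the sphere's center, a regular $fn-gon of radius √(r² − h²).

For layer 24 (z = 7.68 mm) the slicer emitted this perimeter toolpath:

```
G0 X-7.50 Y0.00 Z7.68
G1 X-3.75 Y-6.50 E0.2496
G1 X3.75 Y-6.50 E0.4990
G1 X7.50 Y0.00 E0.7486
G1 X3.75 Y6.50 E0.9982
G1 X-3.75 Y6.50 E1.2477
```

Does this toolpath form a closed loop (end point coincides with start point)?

no

Start point (G0): (-7.50, 0.00). End point (last G1): the path does not return to the start — open.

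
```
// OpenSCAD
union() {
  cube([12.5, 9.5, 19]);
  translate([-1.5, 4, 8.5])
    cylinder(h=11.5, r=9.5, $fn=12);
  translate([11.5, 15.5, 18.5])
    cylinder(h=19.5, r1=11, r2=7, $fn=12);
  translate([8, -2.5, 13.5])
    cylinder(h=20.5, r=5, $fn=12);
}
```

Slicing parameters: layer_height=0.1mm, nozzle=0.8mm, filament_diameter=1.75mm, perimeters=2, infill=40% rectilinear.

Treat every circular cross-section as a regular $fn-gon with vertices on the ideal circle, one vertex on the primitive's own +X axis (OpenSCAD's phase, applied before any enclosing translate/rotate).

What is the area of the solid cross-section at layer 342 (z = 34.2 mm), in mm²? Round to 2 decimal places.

181.56 mm²

At z = 34.2 mm: the cube does not reach this height (z outside [0, 19]); the cylinder at (-1.5, 4) is not intersected at this z (z outside [8.5, 20]); the cone at (11.5, 15.5): at t=0.805 of its height the radius interpolates to r₁+(r₂−r₁)t = 7.779, giving a regular 12-gon of that circumradius (area = (12/2)·7.779²·sin(360°/12) = 181.56 mm²); the cylinder at (8, -2.5) does not reach this height (z outside [13.5, 34]); Combining (union): only the cone at (11.5, 15.5) is present, so the union is just that shape — area = 181.56 mm². Overall, the cross-section is a single solid region. Net area = 181.56 mm².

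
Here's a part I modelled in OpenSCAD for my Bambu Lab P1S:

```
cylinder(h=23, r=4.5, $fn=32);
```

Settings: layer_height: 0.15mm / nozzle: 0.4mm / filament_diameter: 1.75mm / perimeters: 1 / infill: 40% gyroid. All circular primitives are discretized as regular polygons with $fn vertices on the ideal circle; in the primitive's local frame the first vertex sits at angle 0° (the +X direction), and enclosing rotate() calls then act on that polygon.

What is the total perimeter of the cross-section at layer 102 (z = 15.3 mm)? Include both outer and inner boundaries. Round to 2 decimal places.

At z = 15.3 mm: the r=4.5 cylinder contributes a regular 32-gon of circumradius 4.5 (perimeter = 2·32·4.500·sin(180°/32) = 28.23 mm). Overall, the cross-section is a single solid region. Total boundary length (outer) = 28.23 mm.

28.23 mm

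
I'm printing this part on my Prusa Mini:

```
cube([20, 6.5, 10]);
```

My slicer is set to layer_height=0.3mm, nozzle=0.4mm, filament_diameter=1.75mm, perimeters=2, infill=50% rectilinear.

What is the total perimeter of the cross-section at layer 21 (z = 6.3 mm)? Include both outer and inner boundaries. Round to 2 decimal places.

At z = 6.3 mm: the cube is present — its section is the full 20×6.5 rectangle (perimeter 53.00 mm). Overall, the cross-section is a single solid region. Total boundary length (outer) = 53.00 mm.

53.00 mm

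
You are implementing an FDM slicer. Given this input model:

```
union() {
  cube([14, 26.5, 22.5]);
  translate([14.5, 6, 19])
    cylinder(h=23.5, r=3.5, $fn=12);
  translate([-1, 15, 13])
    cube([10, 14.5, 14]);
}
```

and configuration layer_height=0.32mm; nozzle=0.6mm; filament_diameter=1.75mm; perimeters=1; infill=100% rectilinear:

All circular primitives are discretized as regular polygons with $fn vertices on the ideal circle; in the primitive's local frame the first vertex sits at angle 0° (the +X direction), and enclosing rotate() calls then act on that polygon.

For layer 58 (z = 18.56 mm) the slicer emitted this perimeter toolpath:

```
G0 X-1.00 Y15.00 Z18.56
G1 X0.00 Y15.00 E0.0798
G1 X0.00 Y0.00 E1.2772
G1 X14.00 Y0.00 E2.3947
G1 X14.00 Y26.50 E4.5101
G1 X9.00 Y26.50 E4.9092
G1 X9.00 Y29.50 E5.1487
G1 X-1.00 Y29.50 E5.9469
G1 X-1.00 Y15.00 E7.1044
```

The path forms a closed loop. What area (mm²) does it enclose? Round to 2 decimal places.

412.50 mm²

Apply the shoelace formula to the sequence of (X, Y) vertices; enclosed area = 412.50 mm².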